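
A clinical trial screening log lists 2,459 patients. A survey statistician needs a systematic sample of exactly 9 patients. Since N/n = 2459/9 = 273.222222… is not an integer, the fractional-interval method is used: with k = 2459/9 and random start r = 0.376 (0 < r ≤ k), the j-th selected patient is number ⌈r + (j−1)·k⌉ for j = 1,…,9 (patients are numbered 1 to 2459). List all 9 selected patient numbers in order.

1, 274, 547, 821, 1094, 1367, 1640, 1913, 2187

j=1: r + 0k = 0.376 → ⌈·⌉ = 1
j=2: r + 1k = 273.598222… → ⌈·⌉ = 274
j=3: r + 2k = 546.820444… → ⌈·⌉ = 547
j=4: r + 3k = 820.042666… → ⌈·⌉ = 821
j=5: r + 4k = 1093.264888… → ⌈·⌉ = 1094
j=6: r + 5k = 1366.487111… → ⌈·⌉ = 1367
j=7: r + 6k = 1639.709333… → ⌈·⌉ = 1640
j=8: r + 7k = 1912.931555… → ⌈·⌉ = 1913
j=9: r + 8k = 2186.153777… → ⌈·⌉ = 2187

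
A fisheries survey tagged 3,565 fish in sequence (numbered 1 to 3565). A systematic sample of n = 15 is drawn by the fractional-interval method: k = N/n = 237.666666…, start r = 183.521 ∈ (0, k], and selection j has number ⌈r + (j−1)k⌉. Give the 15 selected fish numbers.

184, 422, 659, 897, 1135, 1372, 1610, 1848, 2085, 2323, 2561, 2798, 3036, 3274, 3511

j=1: r + 0k = 183.521 → ⌈·⌉ = 184
j=2: r + 1k = 421.187666… → ⌈·⌉ = 422
j=3: r + 2k = 658.854333… → ⌈·⌉ = 659
j=4: r + 3k = 896.521 → ⌈·⌉ = 897
j=5: r + 4k = 1134.187666… → ⌈·⌉ = 1135
j=6: r + 5k = 1371.854333… → ⌈·⌉ = 1372
j=7: r + 6k = 1609.521 → ⌈·⌉ = 1610
j=8: r + 7k = 1847.187666… → ⌈·⌉ = 1848
j=9: r + 8k = 2084.854333… → ⌈·⌉ = 2085
j=10: r + 9k = 2322.521 → ⌈·⌉ = 2323
j=11: r + 10k = 2560.187666… → ⌈·⌉ = 2561
j=12: r + 11k = 2797.854333… → ⌈·⌉ = 2798
j=13: r + 12k = 3035.521 → ⌈·⌉ = 3036
j=14: r + 13k = 3273.187666… → ⌈·⌉ = 3274
j=15: r + 14k = 3510.854333… → ⌈·⌉ = 3511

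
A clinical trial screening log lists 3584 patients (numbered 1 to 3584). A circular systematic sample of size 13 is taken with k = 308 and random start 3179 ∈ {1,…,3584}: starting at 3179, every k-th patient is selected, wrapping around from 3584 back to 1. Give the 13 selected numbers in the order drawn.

3179, 3487, 211, 519, 827, 1135, 1443, 1751, 2059, 2367, 2675, 2983, 3291

Selection 1: 3179
Selection 2: 3179 + 308 = 3487
Selection 3: 3487 + 308 = 3795 → 3795 − 3584 = 211
Selection 4: 211 + 308 = 519
Selection 5: 519 + 308 = 827
Selection 6: 827 + 308 = 1135
Selection 7: 1135 + 308 = 1443
Selection 8: 1443 + 308 = 1751
Selection 9: 1751 + 308 = 2059
Selection 10: 2059 + 308 = 2367
Selection 11: 2367 + 308 = 2675
Selection 12: 2675 + 308 = 2983
Selection 13: 2983 + 308 = 3291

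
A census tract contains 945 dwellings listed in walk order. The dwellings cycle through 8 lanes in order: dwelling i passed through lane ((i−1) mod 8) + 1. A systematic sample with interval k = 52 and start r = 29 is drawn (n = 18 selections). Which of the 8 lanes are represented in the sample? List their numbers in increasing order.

Consecutive selections differ by k = 52, so their lane numbers differ by 52 mod 8 = 4.
gcd(52, 8) = 4, so the sample visits 8/4 = 2 distinct residues mod 8.
Start 29 is lane 5; the lanes hit are 1, 5.

1, 5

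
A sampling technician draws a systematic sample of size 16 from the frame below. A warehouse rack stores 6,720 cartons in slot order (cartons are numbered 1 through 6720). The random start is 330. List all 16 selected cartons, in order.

k = N/n = 6720/16 = 420
carton 1: 330
carton 2: 330 + 420 = 750
carton 3: 750 + 420 = 1170
carton 4: 1170 + 420 = 1590
carton 5: 1590 + 420 = 2010
carton 6: 2010 + 420 = 2430
carton 7: 2430 + 420 = 2850
carton 8: 2850 + 420 = 3270
carton 9: 3270 + 420 = 3690
carton 10: 3690 + 420 = 4110
carton 11: 4110 + 420 = 4530
carton 12: 4530 + 420 = 4950
carton 13: 4950 + 420 = 5370
carton 14: 5370 + 420 = 5790
carton 15: 5790 + 420 = 6210
carton 16: 6210 + 420 = 6630

330, 750, 1170, 1590, 2010, 2430, 2850, 3270, 3690, 4110, 4530, 4950, 5370, 5790, 6210, 6630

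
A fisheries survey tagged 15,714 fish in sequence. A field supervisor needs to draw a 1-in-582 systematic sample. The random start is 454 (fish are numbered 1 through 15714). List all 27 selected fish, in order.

454, 1036, 1618, 2200, 2782, 3364, 3946, 4528, 5110, 5692, 6274, 6856, 7438, 8020, 8602, 9184, 9766, 10348, 10930, 11512, 12094, 12676, 13258, 13840, 14422, 15004, 15586

fish 1: 454
fish 2: 454 + 582 = 1036
fish 3: 1036 + 582 = 1618
fish 4: 1618 + 582 = 2200
fish 5: 2200 + 582 = 2782
fish 6: 2782 + 582 = 3364
fish 7: 3364 + 582 = 3946
fish 8: 3946 + 582 = 4528
fish 9: 4528 + 582 = 5110
fish 10: 5110 + 582 = 5692
fish 11: 5692 + 582 = 6274
fish 12: 6274 + 582 = 6856
fish 13: 6856 + 582 = 7438
fish 14: 7438 + 582 = 8020
fish 15: 8020 + 582 = 8602
fish 16: 8602 + 582 = 9184
fish 17: 9184 + 582 = 9766
fish 18: 9766 + 582 = 10348
fish 19: 10348 + 582 = 10930
fish 20: 10930 + 582 = 11512
fish 21: 11512 + 582 = 12094
fish 22: 12094 + 582 = 12676
fish 23: 12676 + 582 = 13258
fish 24: 13258 + 582 = 13840
fish 25: 13840 + 582 = 14422
fish 26: 14422 + 582 = 15004
fish 27: 15004 + 582 = 15586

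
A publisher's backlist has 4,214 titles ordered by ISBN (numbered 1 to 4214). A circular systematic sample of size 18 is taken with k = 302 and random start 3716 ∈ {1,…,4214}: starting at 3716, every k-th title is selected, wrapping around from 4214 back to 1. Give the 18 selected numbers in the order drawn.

3716, 4018, 106, 408, 710, 1012, 1314, 1616, 1918, 2220, 2522, 2824, 3126, 3428, 3730, 4032, 120, 422

Selection 1: 3716
Selection 2: 3716 + 302 = 4018
Selection 3: 4018 + 302 = 4320 → 4320 − 4214 = 106
Selection 4: 106 + 302 = 408
Selection 5: 408 + 302 = 710
Selection 6: 710 + 302 = 1012
Selection 7: 1012 + 302 = 1314
Selection 8: 1314 + 302 = 1616
Selection 9: 1616 + 302 = 1918
Selection 10: 1918 + 302 = 2220
Selection 11: 2220 + 302 = 2522
Selection 12: 2522 + 302 = 2824
Selection 13: 2824 + 302 = 3126
Selection 14: 3126 + 302 = 3428
Selection 15: 3428 + 302 = 3730
Selection 16: 3730 + 302 = 4032
Selection 17: 4032 + 302 = 4334 → 4334 − 4214 = 120
Selection 18: 120 + 302 = 422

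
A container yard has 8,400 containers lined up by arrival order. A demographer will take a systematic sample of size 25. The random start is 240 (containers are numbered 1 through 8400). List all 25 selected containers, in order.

k = N/n = 8400/25 = 336
container 1: 240
container 2: 240 + 336 = 576
container 3: 576 + 336 = 912
container 4: 912 + 336 = 1248
container 5: 1248 + 336 = 1584
container 6: 1584 + 336 = 1920
container 7: 1920 + 336 = 2256
container 8: 2256 + 336 = 2592
container 9: 2592 + 336 = 2928
container 10: 2928 + 336 = 3264
container 11: 3264 + 336 = 3600
container 12: 3600 + 336 = 3936
container 13: 3936 + 336 = 4272
container 14: 4272 + 336 = 4608
container 15: 4608 + 336 = 4944
container 16: 4944 + 336 = 5280
container 17: 5280 + 336 = 5616
container 18: 5616 + 336 = 5952
container 19: 5952 + 336 = 6288
container 20: 6288 + 336 = 6624
container 21: 6624 + 336 = 6960
container 22: 6960 + 336 = 7296
container 23: 7296 + 336 = 7632
container 24: 7632 + 336 = 7968
container 25: 7968 + 336 = 8304

240, 576, 912, 1248, 1584, 1920, 2256, 2592, 2928, 3264, 3600, 3936, 4272, 4608, 4944, 5280, 5616, 5952, 6288, 6624, 6960, 7296, 7632, 7968, 8304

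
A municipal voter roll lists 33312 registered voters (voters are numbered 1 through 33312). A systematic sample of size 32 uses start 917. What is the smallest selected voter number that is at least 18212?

18614

k = 33312/32 = 1041
Steps past start: ⌈(18212 − 917)/1041⌉ = ⌈17295/1041⌉ = 17
Selected voter: 917 + 17×1041 = 18614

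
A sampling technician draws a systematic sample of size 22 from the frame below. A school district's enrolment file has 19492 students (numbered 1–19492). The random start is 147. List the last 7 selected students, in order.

13437, 14323, 15209, 16095, 16981, 17867, 18753

k = N/n = 19492/22 = 886
16th selection = 147 + 15×886 = 13437
17th: 13437 + 886 = 14323
18th: 14323 + 886 = 15209
19th: 15209 + 886 = 16095
20th: 16095 + 886 = 16981
21st: 16981 + 886 = 17867
22nd: 17867 + 886 = 18753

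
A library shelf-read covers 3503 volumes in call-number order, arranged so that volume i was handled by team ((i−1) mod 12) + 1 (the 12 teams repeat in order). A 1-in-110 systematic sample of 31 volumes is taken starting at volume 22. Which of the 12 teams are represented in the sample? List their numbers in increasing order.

2, 4, 6, 8, 10, 12

Consecutive selections differ by k = 110, so their team numbers differ by 110 mod 12 = 2.
gcd(110, 12) = 2, so the sample visits 12/2 = 6 distinct residues mod 12.
Start 22 is team 10; the teams hit are 2, 4, 6, 8, 10, 12.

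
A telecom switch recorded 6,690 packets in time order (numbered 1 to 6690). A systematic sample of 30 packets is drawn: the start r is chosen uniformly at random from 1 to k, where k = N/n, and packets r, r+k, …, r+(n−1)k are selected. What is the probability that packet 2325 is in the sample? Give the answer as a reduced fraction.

1/223

k = 6690/30 = 223.
Packet 2325 is selected iff r ≡ 2325 (mod 223); exactly one such r in {1,…,223}.
Inclusion probability = 1/223.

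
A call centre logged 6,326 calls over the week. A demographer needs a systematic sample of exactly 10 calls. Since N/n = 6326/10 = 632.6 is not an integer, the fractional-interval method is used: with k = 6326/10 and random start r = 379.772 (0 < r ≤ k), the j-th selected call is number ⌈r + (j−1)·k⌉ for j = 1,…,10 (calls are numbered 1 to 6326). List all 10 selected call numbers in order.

380, 1013, 1645, 2278, 2911, 3543, 4176, 4808, 5441, 6074

j=1: r + 0k = 379.772 → ⌈·⌉ = 380
j=2: r + 1k = 1012.372 → ⌈·⌉ = 1013
j=3: r + 2k = 1644.972 → ⌈·⌉ = 1645
j=4: r + 3k = 2277.572 → ⌈·⌉ = 2278
j=5: r + 4k = 2910.172 → ⌈·⌉ = 2911
j=6: r + 5k = 3542.772 → ⌈·⌉ = 3543
j=7: r + 6k = 4175.372 → ⌈·⌉ = 4176
j=8: r + 7k = 4807.972 → ⌈·⌉ = 4808
j=9: r + 8k = 5440.572 → ⌈·⌉ = 5441
j=10: r + 9k = 6073.172 → ⌈·⌉ = 6074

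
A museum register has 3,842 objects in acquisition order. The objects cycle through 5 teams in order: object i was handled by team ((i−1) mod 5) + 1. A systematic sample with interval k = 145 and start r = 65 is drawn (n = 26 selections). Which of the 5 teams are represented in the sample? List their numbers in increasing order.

5

Consecutive selections differ by k = 145, so their team numbers differ by 145 mod 5 = 0.
gcd(145, 5) = 5, so the sample visits 5/5 = 1 distinct residues mod 5.
Start 65 is team 5; the teams hit are 5.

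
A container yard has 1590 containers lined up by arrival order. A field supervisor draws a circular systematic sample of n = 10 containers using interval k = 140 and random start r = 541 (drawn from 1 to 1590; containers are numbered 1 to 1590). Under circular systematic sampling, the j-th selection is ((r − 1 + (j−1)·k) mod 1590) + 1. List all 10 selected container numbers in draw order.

541, 681, 821, 961, 1101, 1241, 1381, 1521, 71, 211

Selection 1: 541
Selection 2: 541 + 140 = 681
Selection 3: 681 + 140 = 821
Selection 4: 821 + 140 = 961
Selection 5: 961 + 140 = 1101
Selection 6: 1101 + 140 = 1241
Selection 7: 1241 + 140 = 1381
Selection 8: 1381 + 140 = 1521
Selection 9: 1521 + 140 = 1661 → 1661 − 1590 = 71
Selection 10: 71 + 140 = 211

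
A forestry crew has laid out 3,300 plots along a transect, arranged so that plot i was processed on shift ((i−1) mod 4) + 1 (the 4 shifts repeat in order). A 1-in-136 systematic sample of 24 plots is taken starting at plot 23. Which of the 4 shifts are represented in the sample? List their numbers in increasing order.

3

Consecutive selections differ by k = 136, so their shift numbers differ by 136 mod 4 = 0.
gcd(136, 4) = 4, so the sample visits 4/4 = 1 distinct residues mod 4.
Start 23 is shift 3; the shifts hit are 3.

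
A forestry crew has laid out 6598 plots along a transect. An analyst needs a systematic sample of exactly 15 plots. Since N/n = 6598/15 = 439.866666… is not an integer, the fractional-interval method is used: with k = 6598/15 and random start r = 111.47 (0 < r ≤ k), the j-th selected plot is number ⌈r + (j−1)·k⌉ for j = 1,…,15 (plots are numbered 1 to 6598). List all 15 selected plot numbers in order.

112, 552, 992, 1432, 1871, 2311, 2751, 3191, 3631, 4071, 4511, 4951, 5390, 5830, 6270

j=1: r + 0k = 111.47 → ⌈·⌉ = 112
j=2: r + 1k = 551.336666… → ⌈·⌉ = 552
j=3: r + 2k = 991.203333… → ⌈·⌉ = 992
j=4: r + 3k = 1431.07 → ⌈·⌉ = 1432
j=5: r + 4k = 1870.936666… → ⌈·⌉ = 1871
j=6: r + 5k = 2310.803333… → ⌈·⌉ = 2311
j=7: r + 6k = 2750.67 → ⌈·⌉ = 2751
j=8: r + 7k = 3190.536666… → ⌈·⌉ = 3191
j=9: r + 8k = 3630.403333… → ⌈·⌉ = 3631
j=10: r + 9k = 4070.27 → ⌈·⌉ = 4071
j=11: r + 10k = 4510.136666… → ⌈·⌉ = 4511
j=12: r + 11k = 4950.003333… → ⌈·⌉ = 4951
j=13: r + 12k = 5389.87 → ⌈·⌉ = 5390
j=14: r + 13k = 5829.736666… → ⌈·⌉ = 5830
j=15: r + 14k = 6269.603333… → ⌈·⌉ = 6270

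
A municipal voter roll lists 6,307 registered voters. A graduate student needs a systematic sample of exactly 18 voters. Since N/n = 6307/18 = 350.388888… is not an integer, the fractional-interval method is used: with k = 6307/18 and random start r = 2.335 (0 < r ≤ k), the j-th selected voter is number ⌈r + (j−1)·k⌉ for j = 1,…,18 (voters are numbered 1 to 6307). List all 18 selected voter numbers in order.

3, 353, 704, 1054, 1404, 1755, 2105, 2456, 2806, 3156, 3507, 3857, 4208, 4558, 4908, 5259, 5609, 5959

j=1: r + 0k = 2.335 → ⌈·⌉ = 3
j=2: r + 1k = 352.723888… → ⌈·⌉ = 353
j=3: r + 2k = 703.112777… → ⌈·⌉ = 704
j=4: r + 3k = 1053.501666… → ⌈·⌉ = 1054
j=5: r + 4k = 1403.890555… → ⌈·⌉ = 1404
j=6: r + 5k = 1754.279444… → ⌈·⌉ = 1755
j=7: r + 6k = 2104.668333… → ⌈·⌉ = 2105
j=8: r + 7k = 2455.057222… → ⌈·⌉ = 2456
j=9: r + 8k = 2805.446111… → ⌈·⌉ = 2806
j=10: r + 9k = 3155.835 → ⌈·⌉ = 3156
j=11: r + 10k = 3506.223888… → ⌈·⌉ = 3507
j=12: r + 11k = 3856.612777… → ⌈·⌉ = 3857
j=13: r + 12k = 4207.001666… → ⌈·⌉ = 4208
j=14: r + 13k = 4557.390555… → ⌈·⌉ = 4558
j=15: r + 14k = 4907.779444… → ⌈·⌉ = 4908
j=16: r + 15k = 5258.168333… → ⌈·⌉ = 5259
j=17: r + 16k = 5608.557222… → ⌈·⌉ = 5609
j=18: r + 17k = 5958.946111… → ⌈·⌉ = 5959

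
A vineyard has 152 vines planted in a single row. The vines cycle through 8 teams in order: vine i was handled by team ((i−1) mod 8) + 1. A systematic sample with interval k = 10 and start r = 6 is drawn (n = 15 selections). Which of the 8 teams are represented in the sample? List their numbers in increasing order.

2, 4, 6, 8

Consecutive selections differ by k = 10, so their team numbers differ by 10 mod 8 = 2.
gcd(10, 8) = 2, so the sample visits 8/2 = 4 distinct residues mod 8.
Start 6 is team 6; the teams hit are 2, 4, 6, 8.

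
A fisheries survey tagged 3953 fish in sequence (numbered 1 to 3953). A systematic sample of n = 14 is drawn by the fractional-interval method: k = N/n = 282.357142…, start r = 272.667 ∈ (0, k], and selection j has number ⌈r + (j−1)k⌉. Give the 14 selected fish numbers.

j=1: r + 0k = 272.667 → ⌈·⌉ = 273
j=2: r + 1k = 555.024142… → ⌈·⌉ = 556
j=3: r + 2k = 837.381285… → ⌈·⌉ = 838
j=4: r + 3k = 1119.738428… → ⌈·⌉ = 1120
j=5: r + 4k = 1402.095571… → ⌈·⌉ = 1403
j=6: r + 5k = 1684.452714… → ⌈·⌉ = 1685
j=7: r + 6k = 1966.809857… → ⌈·⌉ = 1967
j=8: r + 7k = 2249.167 → ⌈·⌉ = 2250
j=9: r + 8k = 2531.524142… → ⌈·⌉ = 2532
j=10: r + 9k = 2813.881285… → ⌈·⌉ = 2814
j=11: r + 10k = 3096.238428… → ⌈·⌉ = 3097
j=12: r + 11k = 3378.595571… → ⌈·⌉ = 3379
j=13: r + 12k = 3660.952714… → ⌈·⌉ = 3661
j=14: r + 13k = 3943.309857… → ⌈·⌉ = 3944

273, 556, 838, 1120, 1403, 1685, 1967, 2250, 2532, 2814, 3097, 3379, 3661, 3944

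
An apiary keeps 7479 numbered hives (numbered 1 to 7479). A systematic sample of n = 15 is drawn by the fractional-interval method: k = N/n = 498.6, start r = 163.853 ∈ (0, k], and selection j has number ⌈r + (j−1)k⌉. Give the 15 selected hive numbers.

164, 663, 1162, 1660, 2159, 2657, 3156, 3655, 4153, 4652, 5150, 5649, 6148, 6646, 7145

j=1: r + 0k = 163.853 → ⌈·⌉ = 164
j=2: r + 1k = 662.453 → ⌈·⌉ = 663
j=3: r + 2k = 1161.053 → ⌈·⌉ = 1162
j=4: r + 3k = 1659.653 → ⌈·⌉ = 1660
j=5: r + 4k = 2158.253 → ⌈·⌉ = 2159
j=6: r + 5k = 2656.853 → ⌈·⌉ = 2657
j=7: r + 6k = 3155.453 → ⌈·⌉ = 3156
j=8: r + 7k = 3654.053 → ⌈·⌉ = 3655
j=9: r + 8k = 4152.653 → ⌈·⌉ = 4153
j=10: r + 9k = 4651.253 → ⌈·⌉ = 4652
j=11: r + 10k = 5149.853 → ⌈·⌉ = 5150
j=12: r + 11k = 5648.453 → ⌈·⌉ = 5649
j=13: r + 12k = 6147.053 → ⌈·⌉ = 6148
j=14: r + 13k = 6645.653 → ⌈·⌉ = 6646
j=15: r + 14k = 7144.253 → ⌈·⌉ = 7145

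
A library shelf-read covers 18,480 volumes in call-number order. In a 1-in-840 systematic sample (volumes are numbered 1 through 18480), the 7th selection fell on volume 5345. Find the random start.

305

k = 840
r = 5345 − (7−1)×840 = 5345 − 5040 = 305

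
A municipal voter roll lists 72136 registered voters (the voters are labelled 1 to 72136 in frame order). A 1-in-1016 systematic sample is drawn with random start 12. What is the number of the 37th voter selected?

k = 1016
37th selection = r + (37−1)·k = 12 + 36×1016 = 12 + 36576 = 36588

36588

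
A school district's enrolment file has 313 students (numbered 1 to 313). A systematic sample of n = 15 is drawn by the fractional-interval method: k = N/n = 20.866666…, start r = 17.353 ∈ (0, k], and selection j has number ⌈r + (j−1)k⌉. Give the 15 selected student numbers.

18, 39, 60, 80, 101, 122, 143, 164, 185, 206, 227, 247, 268, 289, 310

j=1: r + 0k = 17.353 → ⌈·⌉ = 18
j=2: r + 1k = 38.219666… → ⌈·⌉ = 39
j=3: r + 2k = 59.086333… → ⌈·⌉ = 60
j=4: r + 3k = 79.953 → ⌈·⌉ = 80
j=5: r + 4k = 100.819666… → ⌈·⌉ = 101
j=6: r + 5k = 121.686333… → ⌈·⌉ = 122
j=7: r + 6k = 142.553 → ⌈·⌉ = 143
j=8: r + 7k = 163.419666… → ⌈·⌉ = 164
j=9: r + 8k = 184.286333… → ⌈·⌉ = 185
j=10: r + 9k = 205.153 → ⌈·⌉ = 206
j=11: r + 10k = 226.019666… → ⌈·⌉ = 227
j=12: r + 11k = 246.886333… → ⌈·⌉ = 247
j=13: r + 12k = 267.753 → ⌈·⌉ = 268
j=14: r + 13k = 288.619666… → ⌈·⌉ = 289
j=15: r + 14k = 309.486333… → ⌈·⌉ = 310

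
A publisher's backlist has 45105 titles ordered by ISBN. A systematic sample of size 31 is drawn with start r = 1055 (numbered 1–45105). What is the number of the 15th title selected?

21425

k = 45105/31 = 1455
15th selection = r + (15−1)·k = 1055 + 14×1455 = 1055 + 20370 = 21425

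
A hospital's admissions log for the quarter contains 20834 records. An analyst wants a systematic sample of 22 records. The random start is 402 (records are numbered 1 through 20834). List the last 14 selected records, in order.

7978, 8925, 9872, 10819, 11766, 12713, 13660, 14607, 15554, 16501, 17448, 18395, 19342, 20289

k = N/n = 20834/22 = 947
9th selection = 402 + 8×947 = 7978
10th: 7978 + 947 = 8925
11th: 8925 + 947 = 9872
12th: 9872 + 947 = 10819
13th: 10819 + 947 = 11766
14th: 11766 + 947 = 12713
15th: 12713 + 947 = 13660
16th: 13660 + 947 = 14607
17th: 14607 + 947 = 15554
18th: 15554 + 947 = 16501
19th: 16501 + 947 = 17448
20th: 17448 + 947 = 18395
21st: 18395 + 947 = 19342
22nd: 19342 + 947 = 20289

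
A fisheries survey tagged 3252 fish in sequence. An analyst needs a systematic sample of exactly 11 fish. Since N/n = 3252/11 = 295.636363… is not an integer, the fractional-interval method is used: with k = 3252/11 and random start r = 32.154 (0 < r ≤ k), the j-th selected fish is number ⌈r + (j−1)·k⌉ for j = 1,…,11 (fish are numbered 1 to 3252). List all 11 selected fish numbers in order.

33, 328, 624, 920, 1215, 1511, 1806, 2102, 2398, 2693, 2989

j=1: r + 0k = 32.154 → ⌈·⌉ = 33
j=2: r + 1k = 327.790363… → ⌈·⌉ = 328
j=3: r + 2k = 623.426727… → ⌈·⌉ = 624
j=4: r + 3k = 919.063090… → ⌈·⌉ = 920
j=5: r + 4k = 1214.699454… → ⌈·⌉ = 1215
j=6: r + 5k = 1510.335818… → ⌈·⌉ = 1511
j=7: r + 6k = 1805.972181… → ⌈·⌉ = 1806
j=8: r + 7k = 2101.608545… → ⌈·⌉ = 2102
j=9: r + 8k = 2397.244909… → ⌈·⌉ = 2398
j=10: r + 9k = 2692.881272… → ⌈·⌉ = 2693
j=11: r + 10k = 2988.517636… → ⌈·⌉ = 2989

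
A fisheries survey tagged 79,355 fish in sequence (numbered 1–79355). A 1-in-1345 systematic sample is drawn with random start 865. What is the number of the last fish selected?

78875

k = 1345
59th selection = r + (59−1)·k = 865 + 58×1345 = 865 + 78010 = 78875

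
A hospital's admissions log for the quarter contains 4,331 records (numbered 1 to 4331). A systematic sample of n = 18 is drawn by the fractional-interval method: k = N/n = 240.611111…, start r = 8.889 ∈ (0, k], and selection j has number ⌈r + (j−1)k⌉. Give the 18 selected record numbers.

9, 250, 491, 731, 972, 1212, 1453, 1694, 1934, 2175, 2416, 2656, 2897, 3137, 3378, 3619, 3859, 4100

j=1: r + 0k = 8.889 → ⌈·⌉ = 9
j=2: r + 1k = 249.500111… → ⌈·⌉ = 250
j=3: r + 2k = 490.111222… → ⌈·⌉ = 491
j=4: r + 3k = 730.722333… → ⌈·⌉ = 731
j=5: r + 4k = 971.333444… → ⌈·⌉ = 972
j=6: r + 5k = 1211.944555… → ⌈·⌉ = 1212
j=7: r + 6k = 1452.555666… → ⌈·⌉ = 1453
j=8: r + 7k = 1693.166777… → ⌈·⌉ = 1694
j=9: r + 8k = 1933.777888… → ⌈·⌉ = 1934
j=10: r + 9k = 2174.389 → ⌈·⌉ = 2175
j=11: r + 10k = 2415.000111… → ⌈·⌉ = 2416
j=12: r + 11k = 2655.611222… → ⌈·⌉ = 2656
j=13: r + 12k = 2896.222333… → ⌈·⌉ = 2897
j=14: r + 13k = 3136.833444… → ⌈·⌉ = 3137
j=15: r + 14k = 3377.444555… → ⌈·⌉ = 3378
j=16: r + 15k = 3618.055666… → ⌈·⌉ = 3619
j=17: r + 16k = 3858.666777… → ⌈·⌉ = 3859
j=18: r + 17k = 4099.277888… → ⌈·⌉ = 4100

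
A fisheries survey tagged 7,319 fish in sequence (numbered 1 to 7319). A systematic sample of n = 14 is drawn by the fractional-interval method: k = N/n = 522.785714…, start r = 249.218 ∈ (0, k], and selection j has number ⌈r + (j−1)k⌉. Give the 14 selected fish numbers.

250, 773, 1295, 1818, 2341, 2864, 3386, 3909, 4432, 4955, 5478, 6000, 6523, 7046

j=1: r + 0k = 249.218 → ⌈·⌉ = 250
j=2: r + 1k = 772.003714… → ⌈·⌉ = 773
j=3: r + 2k = 1294.789428… → ⌈·⌉ = 1295
j=4: r + 3k = 1817.575142… → ⌈·⌉ = 1818
j=5: r + 4k = 2340.360857… → ⌈·⌉ = 2341
j=6: r + 5k = 2863.146571… → ⌈·⌉ = 2864
j=7: r + 6k = 3385.932285… → ⌈·⌉ = 3386
j=8: r + 7k = 3908.718 → ⌈·⌉ = 3909
j=9: r + 8k = 4431.503714… → ⌈·⌉ = 4432
j=10: r + 9k = 4954.289428… → ⌈·⌉ = 4955
j=11: r + 10k = 5477.075142… → ⌈·⌉ = 5478
j=12: r + 11k = 5999.860857… → ⌈·⌉ = 6000
j=13: r + 12k = 6522.646571… → ⌈·⌉ = 6523
j=14: r + 13k = 7045.432285… → ⌈·⌉ = 7046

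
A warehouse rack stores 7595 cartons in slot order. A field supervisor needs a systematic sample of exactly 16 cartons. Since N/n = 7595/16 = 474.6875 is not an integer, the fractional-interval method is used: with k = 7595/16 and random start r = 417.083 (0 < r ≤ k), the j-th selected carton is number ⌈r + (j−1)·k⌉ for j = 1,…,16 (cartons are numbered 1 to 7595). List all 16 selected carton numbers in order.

418, 892, 1367, 1842, 2316, 2791, 3266, 3740, 4215, 4690, 5164, 5639, 6114, 6589, 7063, 7538

j=1: r + 0k = 417.083 → ⌈·⌉ = 418
j=2: r + 1k = 891.7705 → ⌈·⌉ = 892
j=3: r + 2k = 1366.458 → ⌈·⌉ = 1367
j=4: r + 3k = 1841.1455 → ⌈·⌉ = 1842
j=5: r + 4k = 2315.833 → ⌈·⌉ = 2316
j=6: r + 5k = 2790.5205 → ⌈·⌉ = 2791
j=7: r + 6k = 3265.208 → ⌈·⌉ = 3266
j=8: r + 7k = 3739.8955 → ⌈·⌉ = 3740
j=9: r + 8k = 4214.583 → ⌈·⌉ = 4215
j=10: r + 9k = 4689.2705 → ⌈·⌉ = 4690
j=11: r + 10k = 5163.958 → ⌈·⌉ = 5164
j=12: r + 11k = 5638.6455 → ⌈·⌉ = 5639
j=13: r + 12k = 6113.333 → ⌈·⌉ = 6114
j=14: r + 13k = 6588.0205 → ⌈·⌉ = 6589
j=15: r + 14k = 7062.708 → ⌈·⌉ = 7063
j=16: r + 15k = 7537.3955 → ⌈·⌉ = 7538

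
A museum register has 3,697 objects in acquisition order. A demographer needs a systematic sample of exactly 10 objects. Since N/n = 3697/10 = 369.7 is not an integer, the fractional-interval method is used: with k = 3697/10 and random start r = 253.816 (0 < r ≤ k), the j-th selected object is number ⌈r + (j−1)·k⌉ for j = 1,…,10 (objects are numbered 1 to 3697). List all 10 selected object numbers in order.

254, 624, 994, 1363, 1733, 2103, 2473, 2842, 3212, 3582

j=1: r + 0k = 253.816 → ⌈·⌉ = 254
j=2: r + 1k = 623.516 → ⌈·⌉ = 624
j=3: r + 2k = 993.216 → ⌈·⌉ = 994
j=4: r + 3k = 1362.916 → ⌈·⌉ = 1363
j=5: r + 4k = 1732.616 → ⌈·⌉ = 1733
j=6: r + 5k = 2102.316 → ⌈·⌉ = 2103
j=7: r + 6k = 2472.016 → ⌈·⌉ = 2473
j=8: r + 7k = 2841.716 → ⌈·⌉ = 2842
j=9: r + 8k = 3211.416 → ⌈·⌉ = 3212
j=10: r + 9k = 3581.116 → ⌈·⌉ = 3582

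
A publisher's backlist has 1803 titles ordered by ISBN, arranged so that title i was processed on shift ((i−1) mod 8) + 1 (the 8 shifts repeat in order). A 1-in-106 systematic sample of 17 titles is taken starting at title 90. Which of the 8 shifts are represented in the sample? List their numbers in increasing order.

2, 4, 6, 8

Consecutive selections differ by k = 106, so their shift numbers differ by 106 mod 8 = 2.
gcd(106, 8) = 2, so the sample visits 8/2 = 4 distinct residues mod 8.
Start 90 is shift 2; the shifts hit are 2, 4, 6, 8.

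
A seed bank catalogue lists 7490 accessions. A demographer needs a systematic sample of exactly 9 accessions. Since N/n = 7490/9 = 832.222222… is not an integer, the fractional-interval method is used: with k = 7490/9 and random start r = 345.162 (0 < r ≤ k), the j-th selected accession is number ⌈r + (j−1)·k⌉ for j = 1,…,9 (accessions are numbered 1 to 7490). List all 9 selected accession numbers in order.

j=1: r + 0k = 345.162 → ⌈·⌉ = 346
j=2: r + 1k = 1177.384222… → ⌈·⌉ = 1178
j=3: r + 2k = 2009.606444… → ⌈·⌉ = 2010
j=4: r + 3k = 2841.828666… → ⌈·⌉ = 2842
j=5: r + 4k = 3674.050888… → ⌈·⌉ = 3675
j=6: r + 5k = 4506.273111… → ⌈·⌉ = 4507
j=7: r + 6k = 5338.495333… → ⌈·⌉ = 5339
j=8: r + 7k = 6170.717555… → ⌈·⌉ = 6171
j=9: r + 8k = 7002.939777… → ⌈·⌉ = 7003

346, 1178, 2010, 2842, 3675, 4507, 5339, 6171, 7003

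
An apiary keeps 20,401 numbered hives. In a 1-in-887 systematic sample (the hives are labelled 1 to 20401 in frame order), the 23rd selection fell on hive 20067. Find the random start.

553

k = 887
r = 20067 − (23−1)×887 = 20067 − 19514 = 553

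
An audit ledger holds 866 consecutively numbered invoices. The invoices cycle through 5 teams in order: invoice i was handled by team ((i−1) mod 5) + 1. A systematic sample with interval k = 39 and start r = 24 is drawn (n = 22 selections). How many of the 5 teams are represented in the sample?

5

Consecutive selections differ by k = 39, so their team numbers differ by 39 mod 5 = 4.
gcd(39, 5) = 1, so the sample visits 5/1 = 5 distinct residues mod 5.
Start 24 is team 4; the teams hit are 1, 2, 3, 4, 5.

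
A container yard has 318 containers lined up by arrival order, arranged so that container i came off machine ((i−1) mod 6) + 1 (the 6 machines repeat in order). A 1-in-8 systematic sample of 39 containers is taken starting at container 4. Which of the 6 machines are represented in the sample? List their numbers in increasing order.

Consecutive selections differ by k = 8, so their machine numbers differ by 8 mod 6 = 2.
gcd(8, 6) = 2, so the sample visits 6/2 = 3 distinct residues mod 6.
Start 4 is machine 4; the machines hit are 2, 4, 6.

2, 4, 6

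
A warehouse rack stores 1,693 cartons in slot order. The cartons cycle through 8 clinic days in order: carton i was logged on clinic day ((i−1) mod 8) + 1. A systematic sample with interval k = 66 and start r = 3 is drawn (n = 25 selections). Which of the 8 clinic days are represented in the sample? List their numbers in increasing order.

1, 3, 5, 7

Consecutive selections differ by k = 66, so their clinic day numbers differ by 66 mod 8 = 2.
gcd(66, 8) = 2, so the sample visits 8/2 = 4 distinct residues mod 8.
Start 3 is clinic day 3; the clinic days hit are 1, 3, 5, 7.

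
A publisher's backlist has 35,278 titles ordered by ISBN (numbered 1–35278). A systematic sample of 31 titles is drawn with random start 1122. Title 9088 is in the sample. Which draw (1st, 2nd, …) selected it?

k = 35278/31 = 1138
position = (9088 − 1122)/1138 + 1 = 7966/1138 + 1 = 7 + 1 = 8

8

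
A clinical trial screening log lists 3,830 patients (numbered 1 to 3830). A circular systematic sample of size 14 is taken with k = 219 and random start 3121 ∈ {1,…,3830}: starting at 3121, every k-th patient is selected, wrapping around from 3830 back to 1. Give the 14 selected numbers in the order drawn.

Selection 1: 3121
Selection 2: 3121 + 219 = 3340
Selection 3: 3340 + 219 = 3559
Selection 4: 3559 + 219 = 3778
Selection 5: 3778 + 219 = 3997 → 3997 − 3830 = 167
Selection 6: 167 + 219 = 386
Selection 7: 386 + 219 = 605
Selection 8: 605 + 219 = 824
Selection 9: 824 + 219 = 1043
Selection 10: 1043 + 219 = 1262
Selection 11: 1262 + 219 = 1481
Selection 12: 1481 + 219 = 1700
Selection 13: 1700 + 219 = 1919
Selection 14: 1919 + 219 = 2138

3121, 3340, 3559, 3778, 167, 386, 605, 824, 1043, 1262, 1481, 1700, 1919, 2138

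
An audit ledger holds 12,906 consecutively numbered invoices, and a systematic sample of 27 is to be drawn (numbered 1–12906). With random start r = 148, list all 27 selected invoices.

148, 626, 1104, 1582, 2060, 2538, 3016, 3494, 3972, 4450, 4928, 5406, 5884, 6362, 6840, 7318, 7796, 8274, 8752, 9230, 9708, 10186, 10664, 11142, 11620, 12098, 12576

k = N/n = 12906/27 = 478
invoice 1: 148
invoice 2: 148 + 478 = 626
invoice 3: 626 + 478 = 1104
invoice 4: 1104 + 478 = 1582
invoice 5: 1582 + 478 = 2060
invoice 6: 2060 + 478 = 2538
invoice 7: 2538 + 478 = 3016
invoice 8: 3016 + 478 = 3494
invoice 9: 3494 + 478 = 3972
invoice 10: 3972 + 478 = 4450
invoice 11: 4450 + 478 = 4928
invoice 12: 4928 + 478 = 5406
invoice 13: 5406 + 478 = 5884
invoice 14: 5884 + 478 = 6362
invoice 15: 6362 + 478 = 6840
invoice 16: 6840 + 478 = 7318
invoice 17: 7318 + 478 = 7796
invoice 18: 7796 + 478 = 8274
invoice 19: 8274 + 478 = 8752
invoice 20: 8752 + 478 = 9230
invoice 21: 9230 + 478 = 9708
invoice 22: 9708 + 478 = 10186
invoice 23: 10186 + 478 = 10664
invoice 24: 10664 + 478 = 11142
invoice 25: 11142 + 478 = 11620
invoice 26: 11620 + 478 = 12098
invoice 27: 12098 + 478 = 12576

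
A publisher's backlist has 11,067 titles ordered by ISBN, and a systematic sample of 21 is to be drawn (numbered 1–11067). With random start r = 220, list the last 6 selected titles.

8125, 8652, 9179, 9706, 10233, 10760

k = N/n = 11067/21 = 527
16th selection = 220 + 15×527 = 8125
17th: 8125 + 527 = 8652
18th: 8652 + 527 = 9179
19th: 9179 + 527 = 9706
20th: 9706 + 527 = 10233
21st: 10233 + 527 = 10760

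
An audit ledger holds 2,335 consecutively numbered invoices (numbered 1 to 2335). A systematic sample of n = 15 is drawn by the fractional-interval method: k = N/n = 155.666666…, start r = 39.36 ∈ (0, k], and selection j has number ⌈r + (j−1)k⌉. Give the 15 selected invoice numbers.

j=1: r + 0k = 39.36 → ⌈·⌉ = 40
j=2: r + 1k = 195.026666… → ⌈·⌉ = 196
j=3: r + 2k = 350.693333… → ⌈·⌉ = 351
j=4: r + 3k = 506.36 → ⌈·⌉ = 507
j=5: r + 4k = 662.026666… → ⌈·⌉ = 663
j=6: r + 5k = 817.693333… → ⌈·⌉ = 818
j=7: r + 6k = 973.36 → ⌈·⌉ = 974
j=8: r + 7k = 1129.026666… → ⌈·⌉ = 1130
j=9: r + 8k = 1284.693333… → ⌈·⌉ = 1285
j=10: r + 9k = 1440.36 → ⌈·⌉ = 1441
j=11: r + 10k = 1596.026666… → ⌈·⌉ = 1597
j=12: r + 11k = 1751.693333… → ⌈·⌉ = 1752
j=13: r + 12k = 1907.36 → ⌈·⌉ = 1908
j=14: r + 13k = 2063.026666… → ⌈·⌉ = 2064
j=15: r + 14k = 2218.693333… → ⌈·⌉ = 2219

40, 196, 351, 507, 663, 818, 974, 1130, 1285, 1441, 1597, 1752, 1908, 2064, 2219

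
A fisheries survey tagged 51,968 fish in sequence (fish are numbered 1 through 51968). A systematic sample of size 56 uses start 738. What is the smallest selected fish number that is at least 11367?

k = 51968/56 = 928
Steps past start: ⌈(11367 − 738)/928⌉ = ⌈10629/928⌉ = 12
Selected fish: 738 + 12×928 = 11874

11874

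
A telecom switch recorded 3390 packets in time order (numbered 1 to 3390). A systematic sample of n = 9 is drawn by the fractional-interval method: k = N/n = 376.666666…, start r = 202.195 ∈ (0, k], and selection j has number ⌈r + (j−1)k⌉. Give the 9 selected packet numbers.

j=1: r + 0k = 202.195 → ⌈·⌉ = 203
j=2: r + 1k = 578.861666… → ⌈·⌉ = 579
j=3: r + 2k = 955.528333… → ⌈·⌉ = 956
j=4: r + 3k = 1332.195 → ⌈·⌉ = 1333
j=5: r + 4k = 1708.861666… → ⌈·⌉ = 1709
j=6: r + 5k = 2085.528333… → ⌈·⌉ = 2086
j=7: r + 6k = 2462.195 → ⌈·⌉ = 2463
j=8: r + 7k = 2838.861666… → ⌈·⌉ = 2839
j=9: r + 8k = 3215.528333… → ⌈·⌉ = 3216

203, 579, 956, 1333, 1709, 2086, 2463, 2839, 3216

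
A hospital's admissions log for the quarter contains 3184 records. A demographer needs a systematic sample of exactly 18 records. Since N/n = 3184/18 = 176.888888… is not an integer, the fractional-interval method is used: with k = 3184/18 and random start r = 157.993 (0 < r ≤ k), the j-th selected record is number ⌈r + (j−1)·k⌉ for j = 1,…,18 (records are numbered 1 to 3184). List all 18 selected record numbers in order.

j=1: r + 0k = 157.993 → ⌈·⌉ = 158
j=2: r + 1k = 334.881888… → ⌈·⌉ = 335
j=3: r + 2k = 511.770777… → ⌈·⌉ = 512
j=4: r + 3k = 688.659666… → ⌈·⌉ = 689
j=5: r + 4k = 865.548555… → ⌈·⌉ = 866
j=6: r + 5k = 1042.437444… → ⌈·⌉ = 1043
j=7: r + 6k = 1219.326333… → ⌈·⌉ = 1220
j=8: r + 7k = 1396.215222… → ⌈·⌉ = 1397
j=9: r + 8k = 1573.104111… → ⌈·⌉ = 1574
j=10: r + 9k = 1749.993 → ⌈·⌉ = 1750
j=11: r + 10k = 1926.881888… → ⌈·⌉ = 1927
j=12: r + 11k = 2103.770777… → ⌈·⌉ = 2104
j=13: r + 12k = 2280.659666… → ⌈·⌉ = 2281
j=14: r + 13k = 2457.548555… → ⌈·⌉ = 2458
j=15: r + 14k = 2634.437444… → ⌈·⌉ = 2635
j=16: r + 15k = 2811.326333… → ⌈·⌉ = 2812
j=17: r + 16k = 2988.215222… → ⌈·⌉ = 2989
j=18: r + 17k = 3165.104111… → ⌈·⌉ = 3166

158, 335, 512, 689, 866, 1043, 1220, 1397, 1574, 1750, 1927, 2104, 2281, 2458, 2635, 2812, 2989, 3166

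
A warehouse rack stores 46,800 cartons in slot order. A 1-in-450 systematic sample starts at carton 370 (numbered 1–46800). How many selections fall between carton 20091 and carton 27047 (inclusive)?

k = 450
First selection ≥ 20091: 370 + ⌈(20091−370)/450⌉·450 = 370 + 44×450 = 20170
Last selection ≤ 27047: 370 + ⌊(27047−370)/450⌋·450 = 370 + 59×450 = 26920
Count = 59 − 44 + 1 = 16

16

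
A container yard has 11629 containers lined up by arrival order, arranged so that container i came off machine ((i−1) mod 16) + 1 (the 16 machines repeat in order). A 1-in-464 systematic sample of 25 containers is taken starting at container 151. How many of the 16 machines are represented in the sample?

1

Consecutive selections differ by k = 464, so their machine numbers differ by 464 mod 16 = 0.
gcd(464, 16) = 16, so the sample visits 16/16 = 1 distinct residues mod 16.
Start 151 is machine 7; the machines hit are 7.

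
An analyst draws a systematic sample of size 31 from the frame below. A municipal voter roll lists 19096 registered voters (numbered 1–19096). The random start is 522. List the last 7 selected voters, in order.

k = N/n = 19096/31 = 616
25th selection = 522 + 24×616 = 15306
26th: 15306 + 616 = 15922
27th: 15922 + 616 = 16538
28th: 16538 + 616 = 17154
29th: 17154 + 616 = 17770
30th: 17770 + 616 = 18386
31st: 18386 + 616 = 19002

15306, 15922, 16538, 17154, 17770, 18386, 19002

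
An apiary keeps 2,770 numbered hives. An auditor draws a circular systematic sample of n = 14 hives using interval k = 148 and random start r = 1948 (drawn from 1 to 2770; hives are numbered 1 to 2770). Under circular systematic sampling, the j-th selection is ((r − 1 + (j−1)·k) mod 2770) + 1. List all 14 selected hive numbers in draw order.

Selection 1: 1948
Selection 2: 1948 + 148 = 2096
Selection 3: 2096 + 148 = 2244
Selection 4: 2244 + 148 = 2392
Selection 5: 2392 + 148 = 2540
Selection 6: 2540 + 148 = 2688
Selection 7: 2688 + 148 = 2836 → 2836 − 2770 = 66
Selection 8: 66 + 148 = 214
Selection 9: 214 + 148 = 362
Selection 10: 362 + 148 = 510
Selection 11: 510 + 148 = 658
Selection 12: 658 + 148 = 806
Selection 13: 806 + 148 = 954
Selection 14: 954 + 148 = 1102

1948, 2096, 2244, 2392, 2540, 2688, 66, 214, 362, 510, 658, 806, 954, 1102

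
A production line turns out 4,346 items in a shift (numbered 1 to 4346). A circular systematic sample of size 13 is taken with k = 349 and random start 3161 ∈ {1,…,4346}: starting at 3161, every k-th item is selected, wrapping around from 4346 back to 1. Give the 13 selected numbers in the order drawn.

Selection 1: 3161
Selection 2: 3161 + 349 = 3510
Selection 3: 3510 + 349 = 3859
Selection 4: 3859 + 349 = 4208
Selection 5: 4208 + 349 = 4557 → 4557 − 4346 = 211
Selection 6: 211 + 349 = 560
Selection 7: 560 + 349 = 909
Selection 8: 909 + 349 = 1258
Selection 9: 1258 + 349 = 1607
Selection 10: 1607 + 349 = 1956
Selection 11: 1956 + 349 = 2305
Selection 12: 2305 + 349 = 2654
Selection 13: 2654 + 349 = 3003

3161, 3510, 3859, 4208, 211, 560, 909, 1258, 1607, 1956, 2305, 2654, 3003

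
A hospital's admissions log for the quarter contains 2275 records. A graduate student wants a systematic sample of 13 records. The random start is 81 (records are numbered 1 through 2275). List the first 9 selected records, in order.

k = N/n = 2275/13 = 175
record 1: 81
record 2: 81 + 175 = 256
record 3: 256 + 175 = 431
record 4: 431 + 175 = 606
record 5: 606 + 175 = 781
record 6: 781 + 175 = 956
record 7: 956 + 175 = 1131
record 8: 1131 + 175 = 1306
record 9: 1306 + 175 = 1481

81, 256, 431, 606, 781, 956, 1131, 1306, 1481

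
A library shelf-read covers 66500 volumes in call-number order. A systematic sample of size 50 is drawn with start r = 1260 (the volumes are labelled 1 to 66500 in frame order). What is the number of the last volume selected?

66430

k = 66500/50 = 1330
50th selection = r + (50−1)·k = 1260 + 49×1330 = 1260 + 65170 = 66430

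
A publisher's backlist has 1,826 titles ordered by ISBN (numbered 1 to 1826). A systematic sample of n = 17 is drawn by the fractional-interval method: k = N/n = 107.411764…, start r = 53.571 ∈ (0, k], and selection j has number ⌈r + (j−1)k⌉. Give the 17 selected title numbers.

54, 161, 269, 376, 484, 591, 699, 806, 913, 1021, 1128, 1236, 1343, 1450, 1558, 1665, 1773

j=1: r + 0k = 53.571 → ⌈·⌉ = 54
j=2: r + 1k = 160.982764… → ⌈·⌉ = 161
j=3: r + 2k = 268.394529… → ⌈·⌉ = 269
j=4: r + 3k = 375.806294… → ⌈·⌉ = 376
j=5: r + 4k = 483.218058… → ⌈·⌉ = 484
j=6: r + 5k = 590.629823… → ⌈·⌉ = 591
j=7: r + 6k = 698.041588… → ⌈·⌉ = 699
j=8: r + 7k = 805.453352… → ⌈·⌉ = 806
j=9: r + 8k = 912.865117… → ⌈·⌉ = 913
j=10: r + 9k = 1020.276882… → ⌈·⌉ = 1021
j=11: r + 10k = 1127.688647… → ⌈·⌉ = 1128
j=12: r + 11k = 1235.100411… → ⌈·⌉ = 1236
j=13: r + 12k = 1342.512176… → ⌈·⌉ = 1343
j=14: r + 13k = 1449.923941… → ⌈·⌉ = 1450
j=15: r + 14k = 1557.335705… → ⌈·⌉ = 1558
j=16: r + 15k = 1664.747470… → ⌈·⌉ = 1665
j=17: r + 16k = 1772.159235… → ⌈·⌉ = 1773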